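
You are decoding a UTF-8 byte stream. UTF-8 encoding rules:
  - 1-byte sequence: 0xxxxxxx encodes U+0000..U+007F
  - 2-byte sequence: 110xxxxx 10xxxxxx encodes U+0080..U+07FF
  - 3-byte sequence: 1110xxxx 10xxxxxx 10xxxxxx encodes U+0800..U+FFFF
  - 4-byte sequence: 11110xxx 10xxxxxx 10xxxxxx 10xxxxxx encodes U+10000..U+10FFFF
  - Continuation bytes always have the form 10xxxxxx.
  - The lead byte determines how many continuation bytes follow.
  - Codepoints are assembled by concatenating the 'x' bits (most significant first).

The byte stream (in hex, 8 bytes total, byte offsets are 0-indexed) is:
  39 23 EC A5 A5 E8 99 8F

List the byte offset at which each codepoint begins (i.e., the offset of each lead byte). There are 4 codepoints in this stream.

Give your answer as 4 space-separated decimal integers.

Byte[0]=39: 1-byte ASCII. cp=U+0039
Byte[1]=23: 1-byte ASCII. cp=U+0023
Byte[2]=EC: 3-byte lead, need 2 cont bytes. acc=0xC
Byte[3]=A5: continuation. acc=(acc<<6)|0x25=0x325
Byte[4]=A5: continuation. acc=(acc<<6)|0x25=0xC965
Completed: cp=U+C965 (starts at byte 2)
Byte[5]=E8: 3-byte lead, need 2 cont bytes. acc=0x8
Byte[6]=99: continuation. acc=(acc<<6)|0x19=0x219
Byte[7]=8F: continuation. acc=(acc<<6)|0x0F=0x864F
Completed: cp=U+864F (starts at byte 5)

Answer: 0 1 2 5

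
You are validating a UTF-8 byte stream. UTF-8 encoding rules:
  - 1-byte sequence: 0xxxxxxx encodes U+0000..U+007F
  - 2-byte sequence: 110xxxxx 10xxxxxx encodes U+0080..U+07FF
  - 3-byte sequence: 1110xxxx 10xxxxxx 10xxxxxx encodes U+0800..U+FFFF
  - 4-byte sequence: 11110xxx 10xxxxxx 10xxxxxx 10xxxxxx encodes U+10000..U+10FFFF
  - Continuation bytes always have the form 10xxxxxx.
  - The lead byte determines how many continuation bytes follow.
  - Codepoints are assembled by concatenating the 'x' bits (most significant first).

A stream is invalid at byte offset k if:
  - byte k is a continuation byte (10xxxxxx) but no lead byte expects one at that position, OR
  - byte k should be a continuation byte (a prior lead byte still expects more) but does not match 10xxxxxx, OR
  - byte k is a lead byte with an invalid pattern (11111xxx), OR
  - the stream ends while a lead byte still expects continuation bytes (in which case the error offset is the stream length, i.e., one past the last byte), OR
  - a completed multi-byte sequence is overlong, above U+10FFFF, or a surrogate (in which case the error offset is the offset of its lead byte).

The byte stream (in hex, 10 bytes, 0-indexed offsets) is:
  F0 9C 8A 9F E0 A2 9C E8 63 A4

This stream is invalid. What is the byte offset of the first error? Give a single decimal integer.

Answer: 8

Derivation:
Byte[0]=F0: 4-byte lead, need 3 cont bytes. acc=0x0
Byte[1]=9C: continuation. acc=(acc<<6)|0x1C=0x1C
Byte[2]=8A: continuation. acc=(acc<<6)|0x0A=0x70A
Byte[3]=9F: continuation. acc=(acc<<6)|0x1F=0x1C29F
Completed: cp=U+1C29F (starts at byte 0)
Byte[4]=E0: 3-byte lead, need 2 cont bytes. acc=0x0
Byte[5]=A2: continuation. acc=(acc<<6)|0x22=0x22
Byte[6]=9C: continuation. acc=(acc<<6)|0x1C=0x89C
Completed: cp=U+089C (starts at byte 4)
Byte[7]=E8: 3-byte lead, need 2 cont bytes. acc=0x8
Byte[8]=63: expected 10xxxxxx continuation. INVALID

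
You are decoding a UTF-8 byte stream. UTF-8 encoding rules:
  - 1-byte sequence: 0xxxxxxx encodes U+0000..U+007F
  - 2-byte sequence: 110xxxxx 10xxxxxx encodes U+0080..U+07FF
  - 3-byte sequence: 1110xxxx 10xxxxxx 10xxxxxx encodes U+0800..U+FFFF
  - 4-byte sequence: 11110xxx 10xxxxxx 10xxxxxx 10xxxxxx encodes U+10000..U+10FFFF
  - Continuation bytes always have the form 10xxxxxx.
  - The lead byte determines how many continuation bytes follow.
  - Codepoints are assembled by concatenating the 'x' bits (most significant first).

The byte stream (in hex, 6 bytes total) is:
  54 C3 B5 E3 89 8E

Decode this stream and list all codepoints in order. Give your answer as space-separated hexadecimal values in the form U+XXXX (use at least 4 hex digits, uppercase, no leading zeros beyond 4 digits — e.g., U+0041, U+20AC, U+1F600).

Byte[0]=54: 1-byte ASCII. cp=U+0054
Byte[1]=C3: 2-byte lead, need 1 cont bytes. acc=0x3
Byte[2]=B5: continuation. acc=(acc<<6)|0x35=0xF5
Completed: cp=U+00F5 (starts at byte 1)
Byte[3]=E3: 3-byte lead, need 2 cont bytes. acc=0x3
Byte[4]=89: continuation. acc=(acc<<6)|0x09=0xC9
Byte[5]=8E: continuation. acc=(acc<<6)|0x0E=0x324E
Completed: cp=U+324E (starts at byte 3)

Answer: U+0054 U+00F5 U+324E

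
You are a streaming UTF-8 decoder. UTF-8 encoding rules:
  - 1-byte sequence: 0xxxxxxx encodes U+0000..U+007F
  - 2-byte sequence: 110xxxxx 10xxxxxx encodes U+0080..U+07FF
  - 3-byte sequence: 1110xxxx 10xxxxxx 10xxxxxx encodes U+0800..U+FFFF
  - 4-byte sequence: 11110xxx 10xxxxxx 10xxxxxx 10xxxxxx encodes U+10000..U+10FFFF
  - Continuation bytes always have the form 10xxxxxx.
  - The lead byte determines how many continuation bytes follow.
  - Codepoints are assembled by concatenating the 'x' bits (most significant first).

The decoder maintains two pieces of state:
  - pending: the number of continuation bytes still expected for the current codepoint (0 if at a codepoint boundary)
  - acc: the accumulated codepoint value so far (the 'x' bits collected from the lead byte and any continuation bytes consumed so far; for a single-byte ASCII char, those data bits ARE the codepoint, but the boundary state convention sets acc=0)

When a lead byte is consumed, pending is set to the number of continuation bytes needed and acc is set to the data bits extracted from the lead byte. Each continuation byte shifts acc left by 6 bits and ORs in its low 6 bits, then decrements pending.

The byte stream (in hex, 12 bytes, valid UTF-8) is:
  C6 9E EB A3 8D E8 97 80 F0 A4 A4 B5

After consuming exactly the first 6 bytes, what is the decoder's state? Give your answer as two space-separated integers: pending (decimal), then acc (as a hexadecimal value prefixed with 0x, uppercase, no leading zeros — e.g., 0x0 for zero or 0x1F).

Answer: 2 0x8

Derivation:
Byte[0]=C6: 2-byte lead. pending=1, acc=0x6
Byte[1]=9E: continuation. acc=(acc<<6)|0x1E=0x19E, pending=0
Byte[2]=EB: 3-byte lead. pending=2, acc=0xB
Byte[3]=A3: continuation. acc=(acc<<6)|0x23=0x2E3, pending=1
Byte[4]=8D: continuation. acc=(acc<<6)|0x0D=0xB8CD, pending=0
Byte[5]=E8: 3-byte lead. pending=2, acc=0x8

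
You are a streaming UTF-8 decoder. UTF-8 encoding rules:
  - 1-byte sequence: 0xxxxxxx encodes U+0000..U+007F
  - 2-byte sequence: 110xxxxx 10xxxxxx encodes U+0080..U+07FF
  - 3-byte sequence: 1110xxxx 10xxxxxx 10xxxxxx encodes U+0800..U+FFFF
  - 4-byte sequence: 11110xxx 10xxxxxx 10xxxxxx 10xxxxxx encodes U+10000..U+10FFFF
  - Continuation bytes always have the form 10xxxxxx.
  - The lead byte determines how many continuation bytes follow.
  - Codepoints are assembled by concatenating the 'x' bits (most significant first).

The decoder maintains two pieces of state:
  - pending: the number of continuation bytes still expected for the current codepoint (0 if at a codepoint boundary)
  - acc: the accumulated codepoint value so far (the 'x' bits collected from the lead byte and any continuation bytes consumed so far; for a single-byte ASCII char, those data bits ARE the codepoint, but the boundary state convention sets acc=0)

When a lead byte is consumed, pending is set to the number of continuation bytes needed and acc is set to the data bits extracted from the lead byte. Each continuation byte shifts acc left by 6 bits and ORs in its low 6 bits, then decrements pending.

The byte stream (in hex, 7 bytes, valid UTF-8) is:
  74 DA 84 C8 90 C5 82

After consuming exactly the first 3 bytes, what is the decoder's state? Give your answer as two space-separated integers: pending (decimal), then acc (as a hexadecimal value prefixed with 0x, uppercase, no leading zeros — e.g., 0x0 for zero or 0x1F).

Answer: 0 0x684

Derivation:
Byte[0]=74: 1-byte. pending=0, acc=0x0
Byte[1]=DA: 2-byte lead. pending=1, acc=0x1A
Byte[2]=84: continuation. acc=(acc<<6)|0x04=0x684, pending=0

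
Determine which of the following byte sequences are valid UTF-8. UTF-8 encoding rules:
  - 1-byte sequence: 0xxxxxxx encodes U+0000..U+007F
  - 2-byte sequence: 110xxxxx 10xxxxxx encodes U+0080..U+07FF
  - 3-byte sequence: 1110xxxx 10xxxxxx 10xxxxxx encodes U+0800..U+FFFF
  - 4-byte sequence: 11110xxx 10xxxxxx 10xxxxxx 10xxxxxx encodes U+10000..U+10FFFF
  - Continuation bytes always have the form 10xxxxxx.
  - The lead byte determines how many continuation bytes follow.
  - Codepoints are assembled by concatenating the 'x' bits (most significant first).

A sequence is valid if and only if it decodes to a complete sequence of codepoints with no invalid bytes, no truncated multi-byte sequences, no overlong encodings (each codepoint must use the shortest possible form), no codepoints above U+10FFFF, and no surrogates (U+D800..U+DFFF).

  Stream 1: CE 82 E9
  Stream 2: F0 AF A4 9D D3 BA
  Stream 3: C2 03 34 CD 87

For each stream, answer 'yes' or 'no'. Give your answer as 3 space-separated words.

Answer: no yes no

Derivation:
Stream 1: error at byte offset 3. INVALID
Stream 2: decodes cleanly. VALID
Stream 3: error at byte offset 1. INVALID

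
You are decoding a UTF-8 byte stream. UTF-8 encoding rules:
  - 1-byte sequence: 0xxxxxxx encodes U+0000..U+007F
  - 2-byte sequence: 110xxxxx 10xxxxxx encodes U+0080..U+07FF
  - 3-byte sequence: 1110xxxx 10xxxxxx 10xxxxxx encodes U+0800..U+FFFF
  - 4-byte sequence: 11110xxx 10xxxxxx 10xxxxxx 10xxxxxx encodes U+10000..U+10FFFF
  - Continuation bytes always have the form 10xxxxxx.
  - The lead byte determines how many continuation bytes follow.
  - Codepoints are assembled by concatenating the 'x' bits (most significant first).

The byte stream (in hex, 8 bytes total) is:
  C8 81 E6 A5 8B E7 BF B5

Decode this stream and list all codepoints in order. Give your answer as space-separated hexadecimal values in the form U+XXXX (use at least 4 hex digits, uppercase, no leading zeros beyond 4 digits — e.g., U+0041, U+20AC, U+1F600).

Answer: U+0201 U+694B U+7FF5

Derivation:
Byte[0]=C8: 2-byte lead, need 1 cont bytes. acc=0x8
Byte[1]=81: continuation. acc=(acc<<6)|0x01=0x201
Completed: cp=U+0201 (starts at byte 0)
Byte[2]=E6: 3-byte lead, need 2 cont bytes. acc=0x6
Byte[3]=A5: continuation. acc=(acc<<6)|0x25=0x1A5
Byte[4]=8B: continuation. acc=(acc<<6)|0x0B=0x694B
Completed: cp=U+694B (starts at byte 2)
Byte[5]=E7: 3-byte lead, need 2 cont bytes. acc=0x7
Byte[6]=BF: continuation. acc=(acc<<6)|0x3F=0x1FF
Byte[7]=B5: continuation. acc=(acc<<6)|0x35=0x7FF5
Completed: cp=U+7FF5 (starts at byte 5)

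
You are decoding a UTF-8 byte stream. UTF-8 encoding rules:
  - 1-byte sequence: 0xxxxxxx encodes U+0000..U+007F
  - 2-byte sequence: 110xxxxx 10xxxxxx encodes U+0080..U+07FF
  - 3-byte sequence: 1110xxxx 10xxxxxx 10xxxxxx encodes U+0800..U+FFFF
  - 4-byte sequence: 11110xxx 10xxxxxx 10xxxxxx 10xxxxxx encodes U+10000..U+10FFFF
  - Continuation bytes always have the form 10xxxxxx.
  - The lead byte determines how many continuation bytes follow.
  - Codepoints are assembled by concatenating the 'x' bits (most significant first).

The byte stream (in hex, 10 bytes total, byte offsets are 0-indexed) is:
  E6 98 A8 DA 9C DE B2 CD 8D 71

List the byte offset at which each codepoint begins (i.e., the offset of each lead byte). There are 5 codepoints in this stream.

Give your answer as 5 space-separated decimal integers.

Byte[0]=E6: 3-byte lead, need 2 cont bytes. acc=0x6
Byte[1]=98: continuation. acc=(acc<<6)|0x18=0x198
Byte[2]=A8: continuation. acc=(acc<<6)|0x28=0x6628
Completed: cp=U+6628 (starts at byte 0)
Byte[3]=DA: 2-byte lead, need 1 cont bytes. acc=0x1A
Byte[4]=9C: continuation. acc=(acc<<6)|0x1C=0x69C
Completed: cp=U+069C (starts at byte 3)
Byte[5]=DE: 2-byte lead, need 1 cont bytes. acc=0x1E
Byte[6]=B2: continuation. acc=(acc<<6)|0x32=0x7B2
Completed: cp=U+07B2 (starts at byte 5)
Byte[7]=CD: 2-byte lead, need 1 cont bytes. acc=0xD
Byte[8]=8D: continuation. acc=(acc<<6)|0x0D=0x34D
Completed: cp=U+034D (starts at byte 7)
Byte[9]=71: 1-byte ASCII. cp=U+0071

Answer: 0 3 5 7 9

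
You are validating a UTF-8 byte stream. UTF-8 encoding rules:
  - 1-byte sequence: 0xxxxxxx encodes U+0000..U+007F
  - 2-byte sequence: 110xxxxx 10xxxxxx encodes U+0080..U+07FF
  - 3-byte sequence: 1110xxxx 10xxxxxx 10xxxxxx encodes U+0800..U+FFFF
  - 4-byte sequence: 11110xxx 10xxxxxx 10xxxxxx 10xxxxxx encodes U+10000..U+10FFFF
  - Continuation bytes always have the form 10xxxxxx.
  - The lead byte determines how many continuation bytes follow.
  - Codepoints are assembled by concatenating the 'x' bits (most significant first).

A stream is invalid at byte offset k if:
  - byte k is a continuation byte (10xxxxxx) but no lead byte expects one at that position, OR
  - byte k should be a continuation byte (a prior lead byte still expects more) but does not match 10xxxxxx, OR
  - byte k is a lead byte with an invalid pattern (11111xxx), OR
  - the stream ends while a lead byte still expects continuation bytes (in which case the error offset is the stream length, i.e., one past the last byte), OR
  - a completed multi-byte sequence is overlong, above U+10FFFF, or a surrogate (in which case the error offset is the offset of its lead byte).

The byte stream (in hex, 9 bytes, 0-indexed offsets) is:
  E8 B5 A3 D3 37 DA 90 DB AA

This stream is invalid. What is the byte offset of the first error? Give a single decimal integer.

Answer: 4

Derivation:
Byte[0]=E8: 3-byte lead, need 2 cont bytes. acc=0x8
Byte[1]=B5: continuation. acc=(acc<<6)|0x35=0x235
Byte[2]=A3: continuation. acc=(acc<<6)|0x23=0x8D63
Completed: cp=U+8D63 (starts at byte 0)
Byte[3]=D3: 2-byte lead, need 1 cont bytes. acc=0x13
Byte[4]=37: expected 10xxxxxx continuation. INVALID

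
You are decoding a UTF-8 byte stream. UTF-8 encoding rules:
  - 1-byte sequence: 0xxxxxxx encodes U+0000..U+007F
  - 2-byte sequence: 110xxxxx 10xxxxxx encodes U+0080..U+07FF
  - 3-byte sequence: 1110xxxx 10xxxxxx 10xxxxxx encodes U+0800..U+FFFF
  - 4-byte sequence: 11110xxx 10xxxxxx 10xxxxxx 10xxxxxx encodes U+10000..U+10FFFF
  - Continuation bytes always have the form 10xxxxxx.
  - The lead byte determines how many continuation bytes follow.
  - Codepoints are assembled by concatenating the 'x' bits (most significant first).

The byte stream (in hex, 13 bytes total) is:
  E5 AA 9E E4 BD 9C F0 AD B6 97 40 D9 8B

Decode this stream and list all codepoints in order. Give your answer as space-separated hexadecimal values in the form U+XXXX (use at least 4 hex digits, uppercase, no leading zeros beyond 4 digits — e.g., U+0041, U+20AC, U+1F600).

Byte[0]=E5: 3-byte lead, need 2 cont bytes. acc=0x5
Byte[1]=AA: continuation. acc=(acc<<6)|0x2A=0x16A
Byte[2]=9E: continuation. acc=(acc<<6)|0x1E=0x5A9E
Completed: cp=U+5A9E (starts at byte 0)
Byte[3]=E4: 3-byte lead, need 2 cont bytes. acc=0x4
Byte[4]=BD: continuation. acc=(acc<<6)|0x3D=0x13D
Byte[5]=9C: continuation. acc=(acc<<6)|0x1C=0x4F5C
Completed: cp=U+4F5C (starts at byte 3)
Byte[6]=F0: 4-byte lead, need 3 cont bytes. acc=0x0
Byte[7]=AD: continuation. acc=(acc<<6)|0x2D=0x2D
Byte[8]=B6: continuation. acc=(acc<<6)|0x36=0xB76
Byte[9]=97: continuation. acc=(acc<<6)|0x17=0x2DD97
Completed: cp=U+2DD97 (starts at byte 6)
Byte[10]=40: 1-byte ASCII. cp=U+0040
Byte[11]=D9: 2-byte lead, need 1 cont bytes. acc=0x19
Byte[12]=8B: continuation. acc=(acc<<6)|0x0B=0x64B
Completed: cp=U+064B (starts at byte 11)

Answer: U+5A9E U+4F5C U+2DD97 U+0040 U+064B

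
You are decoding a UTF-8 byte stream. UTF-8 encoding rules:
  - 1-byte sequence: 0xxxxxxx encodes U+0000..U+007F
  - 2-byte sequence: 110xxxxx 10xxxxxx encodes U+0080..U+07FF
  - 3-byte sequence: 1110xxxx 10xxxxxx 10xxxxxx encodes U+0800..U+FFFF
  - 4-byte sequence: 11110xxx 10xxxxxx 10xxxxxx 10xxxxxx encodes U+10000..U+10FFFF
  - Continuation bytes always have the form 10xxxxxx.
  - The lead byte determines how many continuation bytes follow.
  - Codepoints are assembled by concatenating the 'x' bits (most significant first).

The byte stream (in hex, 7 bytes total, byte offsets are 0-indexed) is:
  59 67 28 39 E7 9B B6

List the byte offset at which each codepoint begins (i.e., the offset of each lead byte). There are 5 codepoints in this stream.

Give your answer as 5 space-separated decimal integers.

Byte[0]=59: 1-byte ASCII. cp=U+0059
Byte[1]=67: 1-byte ASCII. cp=U+0067
Byte[2]=28: 1-byte ASCII. cp=U+0028
Byte[3]=39: 1-byte ASCII. cp=U+0039
Byte[4]=E7: 3-byte lead, need 2 cont bytes. acc=0x7
Byte[5]=9B: continuation. acc=(acc<<6)|0x1B=0x1DB
Byte[6]=B6: continuation. acc=(acc<<6)|0x36=0x76F6
Completed: cp=U+76F6 (starts at byte 4)

Answer: 0 1 2 3 4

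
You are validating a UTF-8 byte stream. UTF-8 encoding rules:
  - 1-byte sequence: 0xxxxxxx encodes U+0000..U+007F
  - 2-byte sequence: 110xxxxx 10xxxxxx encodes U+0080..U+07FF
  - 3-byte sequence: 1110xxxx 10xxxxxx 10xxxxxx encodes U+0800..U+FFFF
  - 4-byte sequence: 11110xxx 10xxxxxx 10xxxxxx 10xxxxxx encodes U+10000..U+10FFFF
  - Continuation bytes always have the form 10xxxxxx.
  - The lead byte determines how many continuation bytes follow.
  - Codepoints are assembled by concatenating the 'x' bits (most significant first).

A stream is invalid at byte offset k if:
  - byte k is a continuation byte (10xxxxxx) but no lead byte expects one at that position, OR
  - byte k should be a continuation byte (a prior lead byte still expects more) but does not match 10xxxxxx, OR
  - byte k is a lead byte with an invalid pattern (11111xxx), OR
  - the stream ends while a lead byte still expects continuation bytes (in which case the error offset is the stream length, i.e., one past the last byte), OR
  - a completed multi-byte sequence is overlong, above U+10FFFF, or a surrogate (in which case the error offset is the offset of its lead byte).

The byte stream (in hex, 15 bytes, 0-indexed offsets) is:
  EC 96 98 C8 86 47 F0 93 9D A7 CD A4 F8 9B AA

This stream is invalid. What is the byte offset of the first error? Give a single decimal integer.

Answer: 12

Derivation:
Byte[0]=EC: 3-byte lead, need 2 cont bytes. acc=0xC
Byte[1]=96: continuation. acc=(acc<<6)|0x16=0x316
Byte[2]=98: continuation. acc=(acc<<6)|0x18=0xC598
Completed: cp=U+C598 (starts at byte 0)
Byte[3]=C8: 2-byte lead, need 1 cont bytes. acc=0x8
Byte[4]=86: continuation. acc=(acc<<6)|0x06=0x206
Completed: cp=U+0206 (starts at byte 3)
Byte[5]=47: 1-byte ASCII. cp=U+0047
Byte[6]=F0: 4-byte lead, need 3 cont bytes. acc=0x0
Byte[7]=93: continuation. acc=(acc<<6)|0x13=0x13
Byte[8]=9D: continuation. acc=(acc<<6)|0x1D=0x4DD
Byte[9]=A7: continuation. acc=(acc<<6)|0x27=0x13767
Completed: cp=U+13767 (starts at byte 6)
Byte[10]=CD: 2-byte lead, need 1 cont bytes. acc=0xD
Byte[11]=A4: continuation. acc=(acc<<6)|0x24=0x364
Completed: cp=U+0364 (starts at byte 10)
Byte[12]=F8: INVALID lead byte (not 0xxx/110x/1110/11110)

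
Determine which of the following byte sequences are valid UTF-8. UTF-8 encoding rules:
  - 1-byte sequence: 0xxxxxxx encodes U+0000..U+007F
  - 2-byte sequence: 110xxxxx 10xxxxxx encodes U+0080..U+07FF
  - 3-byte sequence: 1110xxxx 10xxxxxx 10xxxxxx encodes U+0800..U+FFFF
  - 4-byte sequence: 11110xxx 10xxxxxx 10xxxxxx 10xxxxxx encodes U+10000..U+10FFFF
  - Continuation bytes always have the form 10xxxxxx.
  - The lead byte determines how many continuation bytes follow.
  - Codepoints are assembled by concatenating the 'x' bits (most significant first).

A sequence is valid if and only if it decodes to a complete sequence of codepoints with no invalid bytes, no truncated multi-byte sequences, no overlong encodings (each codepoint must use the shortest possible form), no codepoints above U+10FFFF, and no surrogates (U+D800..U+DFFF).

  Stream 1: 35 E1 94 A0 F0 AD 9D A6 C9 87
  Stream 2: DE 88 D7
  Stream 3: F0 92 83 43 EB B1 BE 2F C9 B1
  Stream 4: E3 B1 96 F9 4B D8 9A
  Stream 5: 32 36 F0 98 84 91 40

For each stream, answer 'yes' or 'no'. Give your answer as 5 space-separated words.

Stream 1: decodes cleanly. VALID
Stream 2: error at byte offset 3. INVALID
Stream 3: error at byte offset 3. INVALID
Stream 4: error at byte offset 3. INVALID
Stream 5: decodes cleanly. VALID

Answer: yes no no no yes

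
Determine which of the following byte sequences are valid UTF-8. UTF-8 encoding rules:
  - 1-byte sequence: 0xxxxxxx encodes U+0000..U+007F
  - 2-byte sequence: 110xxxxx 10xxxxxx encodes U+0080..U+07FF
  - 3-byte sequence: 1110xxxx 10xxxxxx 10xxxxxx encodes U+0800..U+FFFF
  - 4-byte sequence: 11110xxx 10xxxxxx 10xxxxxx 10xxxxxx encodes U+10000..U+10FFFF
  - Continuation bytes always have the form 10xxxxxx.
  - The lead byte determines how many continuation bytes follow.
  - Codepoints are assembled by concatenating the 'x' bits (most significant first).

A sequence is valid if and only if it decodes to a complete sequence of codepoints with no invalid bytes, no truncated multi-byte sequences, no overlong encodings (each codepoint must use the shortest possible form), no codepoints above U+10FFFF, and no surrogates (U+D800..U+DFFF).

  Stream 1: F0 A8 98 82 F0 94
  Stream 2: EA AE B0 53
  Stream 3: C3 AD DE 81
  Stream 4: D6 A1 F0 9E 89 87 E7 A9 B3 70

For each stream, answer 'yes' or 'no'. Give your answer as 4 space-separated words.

Stream 1: error at byte offset 6. INVALID
Stream 2: decodes cleanly. VALID
Stream 3: decodes cleanly. VALID
Stream 4: decodes cleanly. VALID

Answer: no yes yes yes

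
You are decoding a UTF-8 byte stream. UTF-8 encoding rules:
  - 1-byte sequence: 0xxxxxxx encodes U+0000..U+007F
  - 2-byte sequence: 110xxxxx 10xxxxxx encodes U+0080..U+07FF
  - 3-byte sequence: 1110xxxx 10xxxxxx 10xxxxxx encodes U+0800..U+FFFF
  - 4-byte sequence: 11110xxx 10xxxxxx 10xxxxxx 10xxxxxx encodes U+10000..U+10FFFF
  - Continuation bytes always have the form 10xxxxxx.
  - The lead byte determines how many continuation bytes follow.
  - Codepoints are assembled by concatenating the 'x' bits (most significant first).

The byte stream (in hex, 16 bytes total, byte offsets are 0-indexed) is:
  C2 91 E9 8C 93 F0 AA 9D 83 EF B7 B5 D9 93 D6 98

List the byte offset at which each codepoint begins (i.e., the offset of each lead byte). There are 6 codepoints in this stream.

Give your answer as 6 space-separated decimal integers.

Byte[0]=C2: 2-byte lead, need 1 cont bytes. acc=0x2
Byte[1]=91: continuation. acc=(acc<<6)|0x11=0x91
Completed: cp=U+0091 (starts at byte 0)
Byte[2]=E9: 3-byte lead, need 2 cont bytes. acc=0x9
Byte[3]=8C: continuation. acc=(acc<<6)|0x0C=0x24C
Byte[4]=93: continuation. acc=(acc<<6)|0x13=0x9313
Completed: cp=U+9313 (starts at byte 2)
Byte[5]=F0: 4-byte lead, need 3 cont bytes. acc=0x0
Byte[6]=AA: continuation. acc=(acc<<6)|0x2A=0x2A
Byte[7]=9D: continuation. acc=(acc<<6)|0x1D=0xA9D
Byte[8]=83: continuation. acc=(acc<<6)|0x03=0x2A743
Completed: cp=U+2A743 (starts at byte 5)
Byte[9]=EF: 3-byte lead, need 2 cont bytes. acc=0xF
Byte[10]=B7: continuation. acc=(acc<<6)|0x37=0x3F7
Byte[11]=B5: continuation. acc=(acc<<6)|0x35=0xFDF5
Completed: cp=U+FDF5 (starts at byte 9)
Byte[12]=D9: 2-byte lead, need 1 cont bytes. acc=0x19
Byte[13]=93: continuation. acc=(acc<<6)|0x13=0x653
Completed: cp=U+0653 (starts at byte 12)
Byte[14]=D6: 2-byte lead, need 1 cont bytes. acc=0x16
Byte[15]=98: continuation. acc=(acc<<6)|0x18=0x598
Completed: cp=U+0598 (starts at byte 14)

Answer: 0 2 5 9 12 14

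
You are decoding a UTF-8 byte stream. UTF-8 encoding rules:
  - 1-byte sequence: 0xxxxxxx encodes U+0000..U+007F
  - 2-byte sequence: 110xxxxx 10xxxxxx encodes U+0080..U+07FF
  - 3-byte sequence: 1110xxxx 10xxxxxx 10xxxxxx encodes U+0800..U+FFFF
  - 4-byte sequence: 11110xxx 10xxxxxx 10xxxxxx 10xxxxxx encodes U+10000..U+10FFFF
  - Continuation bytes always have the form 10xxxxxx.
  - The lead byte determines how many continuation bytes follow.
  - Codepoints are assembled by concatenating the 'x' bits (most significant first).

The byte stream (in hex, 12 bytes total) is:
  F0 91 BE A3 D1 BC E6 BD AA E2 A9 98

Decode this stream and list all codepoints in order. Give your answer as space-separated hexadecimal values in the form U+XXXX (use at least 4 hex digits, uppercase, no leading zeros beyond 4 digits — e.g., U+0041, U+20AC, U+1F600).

Byte[0]=F0: 4-byte lead, need 3 cont bytes. acc=0x0
Byte[1]=91: continuation. acc=(acc<<6)|0x11=0x11
Byte[2]=BE: continuation. acc=(acc<<6)|0x3E=0x47E
Byte[3]=A3: continuation. acc=(acc<<6)|0x23=0x11FA3
Completed: cp=U+11FA3 (starts at byte 0)
Byte[4]=D1: 2-byte lead, need 1 cont bytes. acc=0x11
Byte[5]=BC: continuation. acc=(acc<<6)|0x3C=0x47C
Completed: cp=U+047C (starts at byte 4)
Byte[6]=E6: 3-byte lead, need 2 cont bytes. acc=0x6
Byte[7]=BD: continuation. acc=(acc<<6)|0x3D=0x1BD
Byte[8]=AA: continuation. acc=(acc<<6)|0x2A=0x6F6A
Completed: cp=U+6F6A (starts at byte 6)
Byte[9]=E2: 3-byte lead, need 2 cont bytes. acc=0x2
Byte[10]=A9: continuation. acc=(acc<<6)|0x29=0xA9
Byte[11]=98: continuation. acc=(acc<<6)|0x18=0x2A58
Completed: cp=U+2A58 (starts at byte 9)

Answer: U+11FA3 U+047C U+6F6A U+2A58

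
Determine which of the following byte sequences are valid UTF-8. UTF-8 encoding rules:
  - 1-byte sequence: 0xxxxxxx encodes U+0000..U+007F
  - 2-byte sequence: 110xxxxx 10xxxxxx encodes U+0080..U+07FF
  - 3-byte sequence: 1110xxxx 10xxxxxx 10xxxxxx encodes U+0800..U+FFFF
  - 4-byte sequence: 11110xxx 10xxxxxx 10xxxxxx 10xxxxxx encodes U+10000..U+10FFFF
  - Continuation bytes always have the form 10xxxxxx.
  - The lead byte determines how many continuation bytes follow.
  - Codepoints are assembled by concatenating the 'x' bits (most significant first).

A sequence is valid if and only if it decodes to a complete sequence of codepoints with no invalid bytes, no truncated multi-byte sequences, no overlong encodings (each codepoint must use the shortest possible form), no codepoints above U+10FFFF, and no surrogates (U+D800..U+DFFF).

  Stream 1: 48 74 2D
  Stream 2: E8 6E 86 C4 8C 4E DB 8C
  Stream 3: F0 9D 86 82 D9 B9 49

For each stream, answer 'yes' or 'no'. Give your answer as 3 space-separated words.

Stream 1: decodes cleanly. VALID
Stream 2: error at byte offset 1. INVALID
Stream 3: decodes cleanly. VALID

Answer: yes no yes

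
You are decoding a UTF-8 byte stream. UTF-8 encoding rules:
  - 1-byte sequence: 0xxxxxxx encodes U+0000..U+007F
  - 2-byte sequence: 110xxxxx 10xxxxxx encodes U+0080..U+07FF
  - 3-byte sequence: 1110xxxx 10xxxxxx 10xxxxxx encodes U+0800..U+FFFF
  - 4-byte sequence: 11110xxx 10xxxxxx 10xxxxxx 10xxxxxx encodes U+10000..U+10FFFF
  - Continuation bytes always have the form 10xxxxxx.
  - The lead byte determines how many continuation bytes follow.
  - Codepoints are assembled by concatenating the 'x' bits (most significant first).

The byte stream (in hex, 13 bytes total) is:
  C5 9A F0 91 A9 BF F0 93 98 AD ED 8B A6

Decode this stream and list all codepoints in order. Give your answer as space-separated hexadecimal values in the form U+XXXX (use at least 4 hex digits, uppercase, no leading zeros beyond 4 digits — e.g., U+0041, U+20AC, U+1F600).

Byte[0]=C5: 2-byte lead, need 1 cont bytes. acc=0x5
Byte[1]=9A: continuation. acc=(acc<<6)|0x1A=0x15A
Completed: cp=U+015A (starts at byte 0)
Byte[2]=F0: 4-byte lead, need 3 cont bytes. acc=0x0
Byte[3]=91: continuation. acc=(acc<<6)|0x11=0x11
Byte[4]=A9: continuation. acc=(acc<<6)|0x29=0x469
Byte[5]=BF: continuation. acc=(acc<<6)|0x3F=0x11A7F
Completed: cp=U+11A7F (starts at byte 2)
Byte[6]=F0: 4-byte lead, need 3 cont bytes. acc=0x0
Byte[7]=93: continuation. acc=(acc<<6)|0x13=0x13
Byte[8]=98: continuation. acc=(acc<<6)|0x18=0x4D8
Byte[9]=AD: continuation. acc=(acc<<6)|0x2D=0x1362D
Completed: cp=U+1362D (starts at byte 6)
Byte[10]=ED: 3-byte lead, need 2 cont bytes. acc=0xD
Byte[11]=8B: continuation. acc=(acc<<6)|0x0B=0x34B
Byte[12]=A6: continuation. acc=(acc<<6)|0x26=0xD2E6
Completed: cp=U+D2E6 (starts at byte 10)

Answer: U+015A U+11A7F U+1362D U+D2E6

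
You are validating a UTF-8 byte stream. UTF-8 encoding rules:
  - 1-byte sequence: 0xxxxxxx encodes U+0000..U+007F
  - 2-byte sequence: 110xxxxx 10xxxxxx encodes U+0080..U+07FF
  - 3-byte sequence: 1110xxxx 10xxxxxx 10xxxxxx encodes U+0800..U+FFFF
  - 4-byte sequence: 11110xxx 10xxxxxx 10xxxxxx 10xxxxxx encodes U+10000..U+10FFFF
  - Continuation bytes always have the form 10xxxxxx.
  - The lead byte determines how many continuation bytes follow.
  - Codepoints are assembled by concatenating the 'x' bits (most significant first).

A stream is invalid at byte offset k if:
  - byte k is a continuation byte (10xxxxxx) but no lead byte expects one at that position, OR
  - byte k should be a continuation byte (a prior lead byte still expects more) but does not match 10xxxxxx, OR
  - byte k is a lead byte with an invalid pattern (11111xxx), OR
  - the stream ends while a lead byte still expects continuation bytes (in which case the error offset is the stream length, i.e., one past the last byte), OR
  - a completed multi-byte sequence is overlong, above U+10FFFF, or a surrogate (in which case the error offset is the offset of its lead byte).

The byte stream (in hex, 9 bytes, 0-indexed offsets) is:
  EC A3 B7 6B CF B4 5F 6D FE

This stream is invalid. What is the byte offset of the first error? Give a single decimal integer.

Answer: 8

Derivation:
Byte[0]=EC: 3-byte lead, need 2 cont bytes. acc=0xC
Byte[1]=A3: continuation. acc=(acc<<6)|0x23=0x323
Byte[2]=B7: continuation. acc=(acc<<6)|0x37=0xC8F7
Completed: cp=U+C8F7 (starts at byte 0)
Byte[3]=6B: 1-byte ASCII. cp=U+006B
Byte[4]=CF: 2-byte lead, need 1 cont bytes. acc=0xF
Byte[5]=B4: continuation. acc=(acc<<6)|0x34=0x3F4
Completed: cp=U+03F4 (starts at byte 4)
Byte[6]=5F: 1-byte ASCII. cp=U+005F
Byte[7]=6D: 1-byte ASCII. cp=U+006D
Byte[8]=FE: INVALID lead byte (not 0xxx/110x/1110/11110)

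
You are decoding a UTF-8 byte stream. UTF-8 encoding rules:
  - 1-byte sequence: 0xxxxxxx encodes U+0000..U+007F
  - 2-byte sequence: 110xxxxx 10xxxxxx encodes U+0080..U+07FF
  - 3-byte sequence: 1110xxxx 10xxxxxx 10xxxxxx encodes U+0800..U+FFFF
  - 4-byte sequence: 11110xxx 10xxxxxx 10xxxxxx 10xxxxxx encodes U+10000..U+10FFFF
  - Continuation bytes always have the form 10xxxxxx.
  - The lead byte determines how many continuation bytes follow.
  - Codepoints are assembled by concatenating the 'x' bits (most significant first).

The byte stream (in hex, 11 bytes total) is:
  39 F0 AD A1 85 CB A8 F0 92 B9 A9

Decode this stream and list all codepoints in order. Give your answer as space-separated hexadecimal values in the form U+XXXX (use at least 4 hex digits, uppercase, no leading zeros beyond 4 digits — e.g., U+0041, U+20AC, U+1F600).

Answer: U+0039 U+2D845 U+02E8 U+12E69

Derivation:
Byte[0]=39: 1-byte ASCII. cp=U+0039
Byte[1]=F0: 4-byte lead, need 3 cont bytes. acc=0x0
Byte[2]=AD: continuation. acc=(acc<<6)|0x2D=0x2D
Byte[3]=A1: continuation. acc=(acc<<6)|0x21=0xB61
Byte[4]=85: continuation. acc=(acc<<6)|0x05=0x2D845
Completed: cp=U+2D845 (starts at byte 1)
Byte[5]=CB: 2-byte lead, need 1 cont bytes. acc=0xB
Byte[6]=A8: continuation. acc=(acc<<6)|0x28=0x2E8
Completed: cp=U+02E8 (starts at byte 5)
Byte[7]=F0: 4-byte lead, need 3 cont bytes. acc=0x0
Byte[8]=92: continuation. acc=(acc<<6)|0x12=0x12
Byte[9]=B9: continuation. acc=(acc<<6)|0x39=0x4B9
Byte[10]=A9: continuation. acc=(acc<<6)|0x29=0x12E69
Completed: cp=U+12E69 (starts at byte 7)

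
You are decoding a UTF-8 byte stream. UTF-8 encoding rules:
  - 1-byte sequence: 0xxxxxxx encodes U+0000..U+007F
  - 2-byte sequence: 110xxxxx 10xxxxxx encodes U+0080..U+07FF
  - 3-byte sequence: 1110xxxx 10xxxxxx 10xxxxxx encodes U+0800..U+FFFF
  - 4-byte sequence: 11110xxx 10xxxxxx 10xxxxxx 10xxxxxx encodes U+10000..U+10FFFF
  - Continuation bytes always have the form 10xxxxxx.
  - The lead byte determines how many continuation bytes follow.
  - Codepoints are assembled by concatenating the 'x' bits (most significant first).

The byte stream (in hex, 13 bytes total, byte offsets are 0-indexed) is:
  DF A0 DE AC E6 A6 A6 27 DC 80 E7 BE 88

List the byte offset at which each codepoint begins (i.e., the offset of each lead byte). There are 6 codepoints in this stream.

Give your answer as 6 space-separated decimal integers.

Answer: 0 2 4 7 8 10

Derivation:
Byte[0]=DF: 2-byte lead, need 1 cont bytes. acc=0x1F
Byte[1]=A0: continuation. acc=(acc<<6)|0x20=0x7E0
Completed: cp=U+07E0 (starts at byte 0)
Byte[2]=DE: 2-byte lead, need 1 cont bytes. acc=0x1E
Byte[3]=AC: continuation. acc=(acc<<6)|0x2C=0x7AC
Completed: cp=U+07AC (starts at byte 2)
Byte[4]=E6: 3-byte lead, need 2 cont bytes. acc=0x6
Byte[5]=A6: continuation. acc=(acc<<6)|0x26=0x1A6
Byte[6]=A6: continuation. acc=(acc<<6)|0x26=0x69A6
Completed: cp=U+69A6 (starts at byte 4)
Byte[7]=27: 1-byte ASCII. cp=U+0027
Byte[8]=DC: 2-byte lead, need 1 cont bytes. acc=0x1C
Byte[9]=80: continuation. acc=(acc<<6)|0x00=0x700
Completed: cp=U+0700 (starts at byte 8)
Byte[10]=E7: 3-byte lead, need 2 cont bytes. acc=0x7
Byte[11]=BE: continuation. acc=(acc<<6)|0x3E=0x1FE
Byte[12]=88: continuation. acc=(acc<<6)|0x08=0x7F88
Completed: cp=U+7F88 (starts at byte 10)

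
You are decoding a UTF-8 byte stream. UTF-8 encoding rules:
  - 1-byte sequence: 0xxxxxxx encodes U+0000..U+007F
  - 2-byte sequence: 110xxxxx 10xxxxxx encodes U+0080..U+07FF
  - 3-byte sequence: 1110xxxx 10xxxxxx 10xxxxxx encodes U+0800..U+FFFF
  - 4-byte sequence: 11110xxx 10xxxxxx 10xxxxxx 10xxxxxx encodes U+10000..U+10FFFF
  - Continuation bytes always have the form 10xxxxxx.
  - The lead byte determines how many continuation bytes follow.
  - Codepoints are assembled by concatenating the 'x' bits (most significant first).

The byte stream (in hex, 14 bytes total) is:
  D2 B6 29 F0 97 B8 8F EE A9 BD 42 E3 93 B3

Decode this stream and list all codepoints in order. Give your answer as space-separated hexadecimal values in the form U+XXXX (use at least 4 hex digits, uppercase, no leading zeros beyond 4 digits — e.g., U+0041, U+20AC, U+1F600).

Byte[0]=D2: 2-byte lead, need 1 cont bytes. acc=0x12
Byte[1]=B6: continuation. acc=(acc<<6)|0x36=0x4B6
Completed: cp=U+04B6 (starts at byte 0)
Byte[2]=29: 1-byte ASCII. cp=U+0029
Byte[3]=F0: 4-byte lead, need 3 cont bytes. acc=0x0
Byte[4]=97: continuation. acc=(acc<<6)|0x17=0x17
Byte[5]=B8: continuation. acc=(acc<<6)|0x38=0x5F8
Byte[6]=8F: continuation. acc=(acc<<6)|0x0F=0x17E0F
Completed: cp=U+17E0F (starts at byte 3)
Byte[7]=EE: 3-byte lead, need 2 cont bytes. acc=0xE
Byte[8]=A9: continuation. acc=(acc<<6)|0x29=0x3A9
Byte[9]=BD: continuation. acc=(acc<<6)|0x3D=0xEA7D
Completed: cp=U+EA7D (starts at byte 7)
Byte[10]=42: 1-byte ASCII. cp=U+0042
Byte[11]=E3: 3-byte lead, need 2 cont bytes. acc=0x3
Byte[12]=93: continuation. acc=(acc<<6)|0x13=0xD3
Byte[13]=B3: continuation. acc=(acc<<6)|0x33=0x34F3
Completed: cp=U+34F3 (starts at byte 11)

Answer: U+04B6 U+0029 U+17E0F U+EA7D U+0042 U+34F3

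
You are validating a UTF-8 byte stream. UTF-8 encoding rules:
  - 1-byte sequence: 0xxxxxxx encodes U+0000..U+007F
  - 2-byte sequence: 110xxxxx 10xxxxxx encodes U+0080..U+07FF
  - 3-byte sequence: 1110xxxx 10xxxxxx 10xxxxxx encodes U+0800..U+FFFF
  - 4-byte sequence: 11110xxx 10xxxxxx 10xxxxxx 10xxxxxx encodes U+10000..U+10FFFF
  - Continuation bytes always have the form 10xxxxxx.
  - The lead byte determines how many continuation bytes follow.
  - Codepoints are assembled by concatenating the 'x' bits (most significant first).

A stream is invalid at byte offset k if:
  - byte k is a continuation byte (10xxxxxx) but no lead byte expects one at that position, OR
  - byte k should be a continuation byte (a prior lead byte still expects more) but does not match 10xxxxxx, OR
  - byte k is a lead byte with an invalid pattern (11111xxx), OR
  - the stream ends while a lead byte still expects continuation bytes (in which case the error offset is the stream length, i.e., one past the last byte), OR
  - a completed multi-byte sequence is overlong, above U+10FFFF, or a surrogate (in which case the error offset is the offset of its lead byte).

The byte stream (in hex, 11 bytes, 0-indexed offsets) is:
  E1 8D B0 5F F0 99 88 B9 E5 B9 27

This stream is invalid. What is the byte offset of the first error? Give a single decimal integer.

Answer: 10

Derivation:
Byte[0]=E1: 3-byte lead, need 2 cont bytes. acc=0x1
Byte[1]=8D: continuation. acc=(acc<<6)|0x0D=0x4D
Byte[2]=B0: continuation. acc=(acc<<6)|0x30=0x1370
Completed: cp=U+1370 (starts at byte 0)
Byte[3]=5F: 1-byte ASCII. cp=U+005F
Byte[4]=F0: 4-byte lead, need 3 cont bytes. acc=0x0
Byte[5]=99: continuation. acc=(acc<<6)|0x19=0x19
Byte[6]=88: continuation. acc=(acc<<6)|0x08=0x648
Byte[7]=B9: continuation. acc=(acc<<6)|0x39=0x19239
Completed: cp=U+19239 (starts at byte 4)
Byte[8]=E5: 3-byte lead, need 2 cont bytes. acc=0x5
Byte[9]=B9: continuation. acc=(acc<<6)|0x39=0x179
Byte[10]=27: expected 10xxxxxx continuation. INVALID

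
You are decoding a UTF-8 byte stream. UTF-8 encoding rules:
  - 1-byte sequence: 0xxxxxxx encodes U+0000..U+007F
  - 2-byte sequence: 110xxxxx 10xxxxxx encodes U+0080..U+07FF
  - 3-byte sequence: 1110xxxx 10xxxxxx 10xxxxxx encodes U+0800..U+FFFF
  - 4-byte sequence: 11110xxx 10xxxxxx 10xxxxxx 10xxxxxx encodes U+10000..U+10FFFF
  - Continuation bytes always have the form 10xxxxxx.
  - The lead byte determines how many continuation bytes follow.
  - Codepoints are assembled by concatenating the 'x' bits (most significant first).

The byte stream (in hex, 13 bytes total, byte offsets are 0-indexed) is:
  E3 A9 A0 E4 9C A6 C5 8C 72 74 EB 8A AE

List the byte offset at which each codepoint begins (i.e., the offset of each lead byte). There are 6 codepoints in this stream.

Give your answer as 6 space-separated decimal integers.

Byte[0]=E3: 3-byte lead, need 2 cont bytes. acc=0x3
Byte[1]=A9: continuation. acc=(acc<<6)|0x29=0xE9
Byte[2]=A0: continuation. acc=(acc<<6)|0x20=0x3A60
Completed: cp=U+3A60 (starts at byte 0)
Byte[3]=E4: 3-byte lead, need 2 cont bytes. acc=0x4
Byte[4]=9C: continuation. acc=(acc<<6)|0x1C=0x11C
Byte[5]=A6: continuation. acc=(acc<<6)|0x26=0x4726
Completed: cp=U+4726 (starts at byte 3)
Byte[6]=C5: 2-byte lead, need 1 cont bytes. acc=0x5
Byte[7]=8C: continuation. acc=(acc<<6)|0x0C=0x14C
Completed: cp=U+014C (starts at byte 6)
Byte[8]=72: 1-byte ASCII. cp=U+0072
Byte[9]=74: 1-byte ASCII. cp=U+0074
Byte[10]=EB: 3-byte lead, need 2 cont bytes. acc=0xB
Byte[11]=8A: continuation. acc=(acc<<6)|0x0A=0x2CA
Byte[12]=AE: continuation. acc=(acc<<6)|0x2E=0xB2AE
Completed: cp=U+B2AE (starts at byte 10)

Answer: 0 3 6 8 9 10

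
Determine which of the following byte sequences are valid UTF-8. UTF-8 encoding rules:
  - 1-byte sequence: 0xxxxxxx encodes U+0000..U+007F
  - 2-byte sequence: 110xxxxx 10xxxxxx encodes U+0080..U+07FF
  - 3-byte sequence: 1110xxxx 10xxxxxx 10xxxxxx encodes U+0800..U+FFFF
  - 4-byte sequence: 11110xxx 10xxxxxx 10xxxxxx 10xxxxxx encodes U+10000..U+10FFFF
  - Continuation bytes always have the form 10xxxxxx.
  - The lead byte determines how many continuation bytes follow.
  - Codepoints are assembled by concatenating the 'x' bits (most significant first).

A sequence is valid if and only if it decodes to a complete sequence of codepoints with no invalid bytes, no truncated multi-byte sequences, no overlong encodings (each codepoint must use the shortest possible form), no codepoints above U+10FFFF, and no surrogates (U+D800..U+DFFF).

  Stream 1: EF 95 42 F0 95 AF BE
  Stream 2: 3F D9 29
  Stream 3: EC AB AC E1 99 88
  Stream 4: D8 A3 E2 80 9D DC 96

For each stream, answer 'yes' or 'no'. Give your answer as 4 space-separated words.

Answer: no no yes yes

Derivation:
Stream 1: error at byte offset 2. INVALID
Stream 2: error at byte offset 2. INVALID
Stream 3: decodes cleanly. VALID
Stream 4: decodes cleanly. VALID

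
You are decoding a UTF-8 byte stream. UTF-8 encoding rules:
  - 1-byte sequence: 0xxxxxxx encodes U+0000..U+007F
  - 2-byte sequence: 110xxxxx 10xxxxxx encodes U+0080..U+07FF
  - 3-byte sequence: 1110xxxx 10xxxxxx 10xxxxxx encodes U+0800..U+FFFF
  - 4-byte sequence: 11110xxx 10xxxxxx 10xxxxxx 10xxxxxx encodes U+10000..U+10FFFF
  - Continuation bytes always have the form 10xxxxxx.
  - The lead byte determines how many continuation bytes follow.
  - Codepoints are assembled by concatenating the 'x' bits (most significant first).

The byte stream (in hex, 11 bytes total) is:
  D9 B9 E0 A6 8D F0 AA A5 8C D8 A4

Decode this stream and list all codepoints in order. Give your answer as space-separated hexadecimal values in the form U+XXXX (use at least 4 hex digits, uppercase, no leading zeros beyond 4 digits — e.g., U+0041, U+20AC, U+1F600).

Answer: U+0679 U+098D U+2A94C U+0624

Derivation:
Byte[0]=D9: 2-byte lead, need 1 cont bytes. acc=0x19
Byte[1]=B9: continuation. acc=(acc<<6)|0x39=0x679
Completed: cp=U+0679 (starts at byte 0)
Byte[2]=E0: 3-byte lead, need 2 cont bytes. acc=0x0
Byte[3]=A6: continuation. acc=(acc<<6)|0x26=0x26
Byte[4]=8D: continuation. acc=(acc<<6)|0x0D=0x98D
Completed: cp=U+098D (starts at byte 2)
Byte[5]=F0: 4-byte lead, need 3 cont bytes. acc=0x0
Byte[6]=AA: continuation. acc=(acc<<6)|0x2A=0x2A
Byte[7]=A5: continuation. acc=(acc<<6)|0x25=0xAA5
Byte[8]=8C: continuation. acc=(acc<<6)|0x0C=0x2A94C
Completed: cp=U+2A94C (starts at byte 5)
Byte[9]=D8: 2-byte lead, need 1 cont bytes. acc=0x18
Byte[10]=A4: continuation. acc=(acc<<6)|0x24=0x624
Completed: cp=U+0624 (starts at byte 9)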